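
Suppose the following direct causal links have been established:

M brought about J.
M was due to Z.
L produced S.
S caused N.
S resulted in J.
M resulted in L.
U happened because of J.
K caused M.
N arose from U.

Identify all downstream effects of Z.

Direct effects: M.
2 steps out: L, J.
3 steps out: S, U.
4 steps out: N.
Not reachable from it: K.

J, L, M, N, S, U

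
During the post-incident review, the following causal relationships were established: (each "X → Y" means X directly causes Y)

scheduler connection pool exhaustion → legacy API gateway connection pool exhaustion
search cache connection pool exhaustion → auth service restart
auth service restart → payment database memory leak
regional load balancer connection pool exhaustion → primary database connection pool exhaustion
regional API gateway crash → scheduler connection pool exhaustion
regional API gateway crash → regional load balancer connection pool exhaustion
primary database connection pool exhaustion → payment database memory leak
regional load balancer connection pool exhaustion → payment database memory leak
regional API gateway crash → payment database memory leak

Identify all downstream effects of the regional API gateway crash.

Direct effects: the scheduler connection pool exhaustion, the regional load balancer connection pool exhaustion, the payment database memory leak.
2 steps out: the legacy API gateway connection pool exhaustion, the primary database connection pool exhaustion.
Not reachable from it: the search cache connection pool exhaustion, the auth service restart.

the legacy API gateway connection pool exhaustion, the payment database memory leak, the primary database connection pool exhaustion, the regional load balancer connection pool exhaustion, the scheduler connection pool exhaustion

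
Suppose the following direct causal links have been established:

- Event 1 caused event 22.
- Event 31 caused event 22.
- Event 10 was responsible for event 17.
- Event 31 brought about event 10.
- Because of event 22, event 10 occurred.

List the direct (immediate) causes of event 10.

Upstream contributors include event 1, but only event 22, event 31 feed directly into event 10.

event 22, event 31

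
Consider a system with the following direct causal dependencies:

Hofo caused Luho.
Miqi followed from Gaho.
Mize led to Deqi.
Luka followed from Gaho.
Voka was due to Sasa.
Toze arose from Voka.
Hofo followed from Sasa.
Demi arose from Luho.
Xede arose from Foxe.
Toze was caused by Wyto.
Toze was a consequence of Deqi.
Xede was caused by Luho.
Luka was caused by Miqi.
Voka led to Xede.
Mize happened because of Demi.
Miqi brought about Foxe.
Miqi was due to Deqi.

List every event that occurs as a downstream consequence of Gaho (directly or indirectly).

Direct effects: Miqi, Luka.
2 steps out: Foxe.
3 steps out: Xede.
Not reachable from it: Sasa, Hofo, Luho, Voka, Wyto, Demi, Mize, Deqi, Toze.

Foxe, Luka, Miqi, Xede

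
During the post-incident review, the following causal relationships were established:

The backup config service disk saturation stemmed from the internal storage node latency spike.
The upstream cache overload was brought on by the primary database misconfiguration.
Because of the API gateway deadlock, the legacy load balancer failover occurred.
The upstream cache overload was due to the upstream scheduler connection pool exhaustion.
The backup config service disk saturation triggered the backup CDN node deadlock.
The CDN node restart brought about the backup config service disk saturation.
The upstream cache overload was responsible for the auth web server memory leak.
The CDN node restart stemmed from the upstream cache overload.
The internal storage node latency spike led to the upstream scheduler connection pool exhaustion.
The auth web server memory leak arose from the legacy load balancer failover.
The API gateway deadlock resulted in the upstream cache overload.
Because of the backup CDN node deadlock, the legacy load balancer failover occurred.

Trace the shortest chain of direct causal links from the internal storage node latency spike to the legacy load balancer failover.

the internal storage node latency spike → the backup config service disk saturation
the backup config service disk saturation → the backup CDN node deadlock
the backup CDN node deadlock → the legacy load balancer failover
Length: 3 steps.

the internal storage node latency spike → the backup config service disk saturation → the backup CDN node deadlock → the legacy load balancer failover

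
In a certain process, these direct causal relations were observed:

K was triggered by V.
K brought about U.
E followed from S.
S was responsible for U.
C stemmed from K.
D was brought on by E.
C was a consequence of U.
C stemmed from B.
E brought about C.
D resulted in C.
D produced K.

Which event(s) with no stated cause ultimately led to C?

Tracing upstream from C: C ← K ← V.
A separate upstream branch: C ← E ← S.
A separate upstream branch: C ← B.
Each of those chain origins has no stated cause.

B, S, V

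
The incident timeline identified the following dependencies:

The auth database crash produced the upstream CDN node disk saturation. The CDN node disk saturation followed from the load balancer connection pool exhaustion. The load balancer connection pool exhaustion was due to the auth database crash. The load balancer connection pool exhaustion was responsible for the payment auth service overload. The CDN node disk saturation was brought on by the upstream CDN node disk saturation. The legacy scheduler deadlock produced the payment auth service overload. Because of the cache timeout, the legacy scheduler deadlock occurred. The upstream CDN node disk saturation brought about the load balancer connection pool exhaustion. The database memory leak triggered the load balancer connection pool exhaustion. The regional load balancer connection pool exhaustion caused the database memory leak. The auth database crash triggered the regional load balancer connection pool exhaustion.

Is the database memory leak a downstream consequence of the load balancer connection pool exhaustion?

The load balancer connection pool exhaustion leads to the CDN node disk saturation, the payment auth service overload; the database memory leak is not among them.

No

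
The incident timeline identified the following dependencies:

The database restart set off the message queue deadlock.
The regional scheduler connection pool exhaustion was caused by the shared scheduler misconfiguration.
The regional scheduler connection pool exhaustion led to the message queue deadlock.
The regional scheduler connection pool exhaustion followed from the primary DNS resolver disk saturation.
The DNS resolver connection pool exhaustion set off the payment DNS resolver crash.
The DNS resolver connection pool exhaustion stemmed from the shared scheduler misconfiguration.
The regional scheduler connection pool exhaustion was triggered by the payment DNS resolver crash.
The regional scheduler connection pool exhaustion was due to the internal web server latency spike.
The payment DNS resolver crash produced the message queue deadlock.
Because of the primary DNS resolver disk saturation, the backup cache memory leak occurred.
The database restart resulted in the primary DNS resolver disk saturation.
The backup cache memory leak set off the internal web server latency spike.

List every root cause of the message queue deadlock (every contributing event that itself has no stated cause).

the database restart, the shared scheduler misconfiguration

Tracing upstream from the message queue deadlock: the message queue deadlock ← the database restart.
A separate upstream branch: the message queue deadlock ← the regional scheduler connection pool exhaustion ← the shared scheduler misconfiguration.
Each of those chain origins has no stated cause.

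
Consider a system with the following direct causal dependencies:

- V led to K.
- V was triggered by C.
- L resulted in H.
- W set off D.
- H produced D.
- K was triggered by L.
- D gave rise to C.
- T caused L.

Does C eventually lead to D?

No

C leads to V, K; D is not among them.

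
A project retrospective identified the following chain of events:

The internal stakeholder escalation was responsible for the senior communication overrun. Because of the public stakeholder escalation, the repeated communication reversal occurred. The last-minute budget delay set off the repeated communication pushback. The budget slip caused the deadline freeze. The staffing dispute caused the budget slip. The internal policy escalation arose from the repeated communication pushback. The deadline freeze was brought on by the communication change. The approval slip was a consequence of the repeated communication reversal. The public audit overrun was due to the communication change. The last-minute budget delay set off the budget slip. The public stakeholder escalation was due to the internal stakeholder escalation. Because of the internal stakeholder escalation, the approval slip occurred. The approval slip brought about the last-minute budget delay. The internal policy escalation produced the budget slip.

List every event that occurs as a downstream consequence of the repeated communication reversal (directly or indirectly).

Direct effects: the approval slip.
2 steps out: the last-minute budget delay.
3 steps out: the repeated communication pushback, the budget slip.
4 steps out: the internal policy escalation, the deadline freeze.
Not reachable from it: the internal stakeholder escalation, the senior communication overrun, the public stakeholder escalation, the communication change, the public audit overrun, the staffing dispute.

the approval slip, the budget slip, the deadline freeze, the internal policy escalation, the last-minute budget delay, the repeated communication pushback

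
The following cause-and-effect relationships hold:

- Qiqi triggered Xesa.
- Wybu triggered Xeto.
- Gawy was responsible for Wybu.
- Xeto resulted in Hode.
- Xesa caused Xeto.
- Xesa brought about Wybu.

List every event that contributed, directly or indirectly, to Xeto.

Immediate causes of Xeto: Xesa, Wybu.
Further upstream: Qiqi, Gawy.

Gawy, Qiqi, Wybu, Xesa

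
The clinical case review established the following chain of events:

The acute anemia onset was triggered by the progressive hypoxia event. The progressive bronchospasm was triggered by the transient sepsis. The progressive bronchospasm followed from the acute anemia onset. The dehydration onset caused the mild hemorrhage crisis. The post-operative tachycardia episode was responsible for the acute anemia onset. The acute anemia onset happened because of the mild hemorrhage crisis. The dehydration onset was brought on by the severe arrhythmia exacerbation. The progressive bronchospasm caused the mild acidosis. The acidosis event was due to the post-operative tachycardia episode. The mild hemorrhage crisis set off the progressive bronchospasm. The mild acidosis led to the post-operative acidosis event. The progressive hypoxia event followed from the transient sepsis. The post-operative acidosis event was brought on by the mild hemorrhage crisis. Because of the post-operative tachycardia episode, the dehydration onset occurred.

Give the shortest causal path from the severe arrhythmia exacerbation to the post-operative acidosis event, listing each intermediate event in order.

the severe arrhythmia exacerbation → the dehydration onset → the mild hemorrhage crisis → the post-operative acidosis event

the severe arrhythmia exacerbation → the dehydration onset
the dehydration onset → the mild hemorrhage crisis
the mild hemorrhage crisis → the post-operative acidosis event
Length: 3 steps.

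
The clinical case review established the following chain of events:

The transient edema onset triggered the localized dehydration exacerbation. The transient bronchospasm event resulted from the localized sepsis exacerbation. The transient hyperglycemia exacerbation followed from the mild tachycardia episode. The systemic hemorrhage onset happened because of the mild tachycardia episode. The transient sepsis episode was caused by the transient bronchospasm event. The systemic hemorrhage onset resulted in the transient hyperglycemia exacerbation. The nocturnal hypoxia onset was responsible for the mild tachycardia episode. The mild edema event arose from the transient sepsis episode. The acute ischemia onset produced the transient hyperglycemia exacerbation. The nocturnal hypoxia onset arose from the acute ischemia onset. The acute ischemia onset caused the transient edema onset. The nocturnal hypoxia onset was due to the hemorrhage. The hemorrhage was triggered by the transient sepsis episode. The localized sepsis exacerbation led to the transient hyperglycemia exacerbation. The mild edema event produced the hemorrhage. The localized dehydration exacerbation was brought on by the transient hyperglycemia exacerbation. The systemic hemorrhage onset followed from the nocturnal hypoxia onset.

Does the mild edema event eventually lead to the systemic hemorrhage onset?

Yes

There is a causal chain: the mild edema event → the hemorrhage → the nocturnal hypoxia onset → the systemic hemorrhage onset.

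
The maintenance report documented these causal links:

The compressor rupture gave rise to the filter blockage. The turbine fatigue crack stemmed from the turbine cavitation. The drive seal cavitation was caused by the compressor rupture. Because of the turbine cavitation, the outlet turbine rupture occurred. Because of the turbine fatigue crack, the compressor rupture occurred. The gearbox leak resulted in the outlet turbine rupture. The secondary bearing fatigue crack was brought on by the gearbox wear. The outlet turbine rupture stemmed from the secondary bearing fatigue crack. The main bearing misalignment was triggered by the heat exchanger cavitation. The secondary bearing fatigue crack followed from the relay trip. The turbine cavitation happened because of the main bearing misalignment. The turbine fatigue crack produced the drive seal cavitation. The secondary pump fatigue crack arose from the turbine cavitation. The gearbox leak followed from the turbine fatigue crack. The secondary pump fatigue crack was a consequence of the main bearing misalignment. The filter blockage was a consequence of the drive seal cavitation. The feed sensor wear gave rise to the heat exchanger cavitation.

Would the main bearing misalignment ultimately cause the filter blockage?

Yes

There is a causal chain: the main bearing misalignment → the turbine cavitation → the turbine fatigue crack → the compressor rupture → the filter blockage.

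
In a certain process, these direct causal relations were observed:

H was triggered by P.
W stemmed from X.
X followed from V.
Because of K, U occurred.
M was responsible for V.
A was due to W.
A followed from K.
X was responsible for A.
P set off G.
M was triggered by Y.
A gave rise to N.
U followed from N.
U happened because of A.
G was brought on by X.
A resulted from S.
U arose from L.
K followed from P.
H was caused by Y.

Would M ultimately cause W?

There is a causal chain: M → V → X → W.

Yes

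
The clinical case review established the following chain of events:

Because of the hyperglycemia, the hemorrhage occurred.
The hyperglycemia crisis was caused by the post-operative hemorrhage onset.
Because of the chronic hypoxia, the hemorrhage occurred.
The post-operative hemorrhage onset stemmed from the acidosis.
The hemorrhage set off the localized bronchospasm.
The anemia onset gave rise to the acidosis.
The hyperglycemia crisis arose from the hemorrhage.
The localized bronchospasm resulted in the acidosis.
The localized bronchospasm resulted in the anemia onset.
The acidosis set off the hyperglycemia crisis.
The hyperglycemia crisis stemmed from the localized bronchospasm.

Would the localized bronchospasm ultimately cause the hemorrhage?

The localized bronchospasm leads to the anemia onset, the acidosis, the post-operative hemorrhage onset, the hyperglycemia crisis; the hemorrhage is not among them.

No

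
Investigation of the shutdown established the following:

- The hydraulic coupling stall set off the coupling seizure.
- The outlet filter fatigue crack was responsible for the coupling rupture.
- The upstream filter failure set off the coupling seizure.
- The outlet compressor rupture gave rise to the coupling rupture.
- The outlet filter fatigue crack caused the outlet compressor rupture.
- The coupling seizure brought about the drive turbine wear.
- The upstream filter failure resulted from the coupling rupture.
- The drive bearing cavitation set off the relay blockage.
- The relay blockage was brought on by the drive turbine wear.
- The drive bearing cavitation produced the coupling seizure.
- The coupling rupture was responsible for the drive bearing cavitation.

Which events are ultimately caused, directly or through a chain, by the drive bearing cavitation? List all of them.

Direct effects: the coupling seizure, the relay blockage.
2 steps out: the drive turbine wear.
Not reachable from it: the outlet filter fatigue crack, the outlet compressor rupture, the coupling rupture, the upstream filter failure, the hydraulic coupling stall.

the coupling seizure, the drive turbine wear, the relay blockage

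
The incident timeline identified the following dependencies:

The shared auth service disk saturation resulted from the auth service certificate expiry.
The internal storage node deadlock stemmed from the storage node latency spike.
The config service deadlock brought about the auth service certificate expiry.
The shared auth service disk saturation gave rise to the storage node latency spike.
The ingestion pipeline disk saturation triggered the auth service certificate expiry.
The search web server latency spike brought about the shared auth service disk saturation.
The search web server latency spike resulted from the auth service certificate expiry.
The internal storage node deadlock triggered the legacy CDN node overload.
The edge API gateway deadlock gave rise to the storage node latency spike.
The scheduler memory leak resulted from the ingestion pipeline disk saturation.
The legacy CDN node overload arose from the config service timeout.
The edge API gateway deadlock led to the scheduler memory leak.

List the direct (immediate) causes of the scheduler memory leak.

the edge API gateway deadlock, the ingestion pipeline disk saturation → the scheduler memory leak with nothing further upstream stated.

the edge API gateway deadlock, the ingestion pipeline disk saturation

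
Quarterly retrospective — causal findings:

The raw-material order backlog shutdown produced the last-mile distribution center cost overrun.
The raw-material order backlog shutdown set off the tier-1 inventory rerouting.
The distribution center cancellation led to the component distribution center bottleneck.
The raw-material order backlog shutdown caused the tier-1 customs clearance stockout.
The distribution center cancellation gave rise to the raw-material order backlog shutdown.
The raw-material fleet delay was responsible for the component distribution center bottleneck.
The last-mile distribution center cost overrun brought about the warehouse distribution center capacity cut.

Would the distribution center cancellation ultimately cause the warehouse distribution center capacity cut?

Yes

There is a causal chain: the distribution center cancellation → the raw-material order backlog shutdown → the last-mile distribution center cost overrun → the warehouse distribution center capacity cut.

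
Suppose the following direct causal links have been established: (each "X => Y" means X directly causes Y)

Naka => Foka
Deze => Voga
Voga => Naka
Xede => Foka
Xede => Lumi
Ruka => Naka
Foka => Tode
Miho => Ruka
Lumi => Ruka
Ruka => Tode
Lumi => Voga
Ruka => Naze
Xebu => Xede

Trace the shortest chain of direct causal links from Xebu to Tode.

Xebu → Xede
Xede → Foka
Foka → Tode
Length: 3 steps.

Xebu → Xede → Foka → Tode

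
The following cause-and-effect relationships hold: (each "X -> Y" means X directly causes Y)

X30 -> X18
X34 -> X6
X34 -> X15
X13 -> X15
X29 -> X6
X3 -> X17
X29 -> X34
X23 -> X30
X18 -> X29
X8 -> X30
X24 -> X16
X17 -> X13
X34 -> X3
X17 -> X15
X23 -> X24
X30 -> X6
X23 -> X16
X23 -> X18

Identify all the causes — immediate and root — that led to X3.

Immediate cause of X3: X34.
Further upstream: X23, X30, X18, X29, X8.

X18, X23, X29, X30, X34, X8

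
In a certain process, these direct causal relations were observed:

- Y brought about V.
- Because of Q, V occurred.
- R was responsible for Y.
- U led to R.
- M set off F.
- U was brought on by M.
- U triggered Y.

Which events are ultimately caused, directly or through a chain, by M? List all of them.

Direct effects: F, U.
2 steps out: R, Y.
3 steps out: V.
Not reachable from it: Q.

F, R, U, V, Y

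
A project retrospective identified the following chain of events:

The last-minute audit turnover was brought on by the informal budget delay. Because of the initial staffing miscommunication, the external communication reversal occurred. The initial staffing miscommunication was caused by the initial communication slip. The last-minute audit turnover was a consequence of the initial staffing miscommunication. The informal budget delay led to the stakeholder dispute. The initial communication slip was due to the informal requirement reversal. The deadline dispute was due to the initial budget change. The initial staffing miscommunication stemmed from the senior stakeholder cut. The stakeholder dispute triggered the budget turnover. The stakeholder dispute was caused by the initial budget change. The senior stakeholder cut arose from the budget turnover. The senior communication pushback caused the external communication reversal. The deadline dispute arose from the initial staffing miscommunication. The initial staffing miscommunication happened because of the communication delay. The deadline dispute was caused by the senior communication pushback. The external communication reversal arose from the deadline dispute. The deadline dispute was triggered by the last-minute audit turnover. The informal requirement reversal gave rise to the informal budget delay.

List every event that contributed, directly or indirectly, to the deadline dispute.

Immediate causes of the deadline dispute: the initial budget change, the senior communication pushback, the initial staffing miscommunication, the last-minute audit turnover.
Further upstream: the communication delay, the informal requirement reversal, the informal budget delay, the stakeholder dispute, the budget turnover, the initial communication slip, the senior stakeholder cut.

the budget turnover, the communication delay, the informal budget delay, the informal requirement reversal, the initial budget change, the initial communication slip, the initial staffing miscommunication, the last-minute audit turnover, the senior communication pushback, the senior stakeholder cut, the stakeholder dispute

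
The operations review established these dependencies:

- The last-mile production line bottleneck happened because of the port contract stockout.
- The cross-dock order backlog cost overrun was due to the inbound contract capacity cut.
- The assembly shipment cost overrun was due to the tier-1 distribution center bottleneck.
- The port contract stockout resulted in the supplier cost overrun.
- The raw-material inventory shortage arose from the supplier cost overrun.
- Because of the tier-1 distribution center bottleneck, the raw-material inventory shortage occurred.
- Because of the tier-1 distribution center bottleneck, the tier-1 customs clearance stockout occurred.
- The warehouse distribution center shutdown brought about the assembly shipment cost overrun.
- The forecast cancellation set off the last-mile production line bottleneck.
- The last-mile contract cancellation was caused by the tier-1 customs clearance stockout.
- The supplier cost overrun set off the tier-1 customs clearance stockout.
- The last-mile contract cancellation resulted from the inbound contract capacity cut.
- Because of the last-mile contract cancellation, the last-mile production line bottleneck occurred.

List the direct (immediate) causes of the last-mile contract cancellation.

Upstream contributors include the tier-1 distribution center bottleneck, the port contract stockout, the supplier cost overrun, but only the inbound contract capacity cut, the tier-1 customs clearance stockout feed directly into the last-mile contract cancellation.

the inbound contract capacity cut, the tier-1 customs clearance stockout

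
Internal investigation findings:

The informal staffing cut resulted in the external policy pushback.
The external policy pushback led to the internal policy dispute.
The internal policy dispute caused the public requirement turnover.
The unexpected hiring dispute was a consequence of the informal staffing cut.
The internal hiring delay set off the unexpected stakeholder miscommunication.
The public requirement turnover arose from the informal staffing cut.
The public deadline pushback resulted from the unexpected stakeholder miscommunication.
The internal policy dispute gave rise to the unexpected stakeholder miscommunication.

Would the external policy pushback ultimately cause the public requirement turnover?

There is a causal chain: the external policy pushback → the internal policy dispute → the public requirement turnover.

Yes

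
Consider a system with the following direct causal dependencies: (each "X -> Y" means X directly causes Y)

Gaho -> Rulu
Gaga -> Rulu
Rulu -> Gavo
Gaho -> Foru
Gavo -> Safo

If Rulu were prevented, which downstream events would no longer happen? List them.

Downstream of Rulu: Gavo, Safo.

Gavo, Safo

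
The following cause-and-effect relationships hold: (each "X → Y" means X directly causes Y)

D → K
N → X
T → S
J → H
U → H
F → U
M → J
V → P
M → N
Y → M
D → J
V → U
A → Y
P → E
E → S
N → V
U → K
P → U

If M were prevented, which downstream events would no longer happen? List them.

E, N, P, V, X

Downstream of M: N, V, P, U, K, J, X, E, H, S.
Of those, still caused via another path: U, K, J, H, S.
The remainder have no surviving cause.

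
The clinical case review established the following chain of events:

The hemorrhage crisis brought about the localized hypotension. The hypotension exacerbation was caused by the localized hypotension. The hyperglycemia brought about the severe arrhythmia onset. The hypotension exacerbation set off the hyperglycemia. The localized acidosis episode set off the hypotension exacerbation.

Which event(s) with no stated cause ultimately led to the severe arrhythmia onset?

Tracing upstream from the severe arrhythmia onset: the severe arrhythmia onset ← the hyperglycemia ← the hypotension exacerbation ← the localized hypotension ← the hemorrhage crisis.
A separate upstream branch: the severe arrhythmia onset ← the hyperglycemia ← the hypotension exacerbation ← the localized acidosis episode.
Each of those chain origins has no stated cause.

the hemorrhage crisis, the localized acidosis episode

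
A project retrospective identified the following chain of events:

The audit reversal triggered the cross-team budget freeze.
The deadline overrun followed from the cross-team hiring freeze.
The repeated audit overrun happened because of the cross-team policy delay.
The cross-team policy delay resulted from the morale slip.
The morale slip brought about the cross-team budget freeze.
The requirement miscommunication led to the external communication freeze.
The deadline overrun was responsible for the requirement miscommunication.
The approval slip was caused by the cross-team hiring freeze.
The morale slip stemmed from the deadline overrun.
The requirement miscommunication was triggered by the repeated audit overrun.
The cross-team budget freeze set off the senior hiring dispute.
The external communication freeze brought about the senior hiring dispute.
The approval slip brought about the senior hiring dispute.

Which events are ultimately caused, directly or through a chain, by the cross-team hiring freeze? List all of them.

the approval slip, the cross-team budget freeze, the cross-team policy delay, the deadline overrun, the external communication freeze, the morale slip, the repeated audit overrun, the requirement miscommunication, the senior hiring dispute

Direct effects: the deadline overrun, the approval slip.
2 steps out: the morale slip, the requirement miscommunication, the senior hiring dispute.
3 steps out: the cross-team policy delay, the external communication freeze, the cross-team budget freeze.
4 steps out: the repeated audit overrun.
Not reachable from it: the audit reversal.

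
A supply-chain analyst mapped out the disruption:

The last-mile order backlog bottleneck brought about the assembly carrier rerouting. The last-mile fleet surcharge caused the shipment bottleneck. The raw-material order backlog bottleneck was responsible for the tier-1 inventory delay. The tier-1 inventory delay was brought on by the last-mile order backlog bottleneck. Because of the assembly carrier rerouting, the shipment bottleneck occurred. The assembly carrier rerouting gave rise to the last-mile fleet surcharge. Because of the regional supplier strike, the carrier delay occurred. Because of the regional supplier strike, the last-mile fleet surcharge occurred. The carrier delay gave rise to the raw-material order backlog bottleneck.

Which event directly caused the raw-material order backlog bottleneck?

the carrier delay

Upstream contributors include the regional supplier strike, but only the carrier delay feeds directly into the raw-material order backlog bottleneck.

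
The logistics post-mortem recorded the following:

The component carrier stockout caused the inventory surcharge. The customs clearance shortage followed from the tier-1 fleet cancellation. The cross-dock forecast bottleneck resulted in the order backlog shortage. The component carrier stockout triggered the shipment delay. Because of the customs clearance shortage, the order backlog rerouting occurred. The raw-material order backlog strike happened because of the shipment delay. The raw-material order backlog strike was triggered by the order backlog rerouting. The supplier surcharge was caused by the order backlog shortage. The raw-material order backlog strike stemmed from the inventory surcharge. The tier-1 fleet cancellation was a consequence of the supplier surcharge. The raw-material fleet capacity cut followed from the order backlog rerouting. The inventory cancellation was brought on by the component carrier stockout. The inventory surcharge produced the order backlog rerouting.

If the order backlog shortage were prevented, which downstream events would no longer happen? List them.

Downstream of the order backlog shortage: the supplier surcharge, the tier-1 fleet cancellation, the customs clearance shortage, the order backlog rerouting, the raw-material fleet capacity cut, the raw-material order backlog strike.
Of those, still caused via another path: the order backlog rerouting, the raw-material fleet capacity cut, the raw-material order backlog strike.
The remainder have no surviving cause.

the customs clearance shortage, the supplier surcharge, the tier-1 fleet cancellation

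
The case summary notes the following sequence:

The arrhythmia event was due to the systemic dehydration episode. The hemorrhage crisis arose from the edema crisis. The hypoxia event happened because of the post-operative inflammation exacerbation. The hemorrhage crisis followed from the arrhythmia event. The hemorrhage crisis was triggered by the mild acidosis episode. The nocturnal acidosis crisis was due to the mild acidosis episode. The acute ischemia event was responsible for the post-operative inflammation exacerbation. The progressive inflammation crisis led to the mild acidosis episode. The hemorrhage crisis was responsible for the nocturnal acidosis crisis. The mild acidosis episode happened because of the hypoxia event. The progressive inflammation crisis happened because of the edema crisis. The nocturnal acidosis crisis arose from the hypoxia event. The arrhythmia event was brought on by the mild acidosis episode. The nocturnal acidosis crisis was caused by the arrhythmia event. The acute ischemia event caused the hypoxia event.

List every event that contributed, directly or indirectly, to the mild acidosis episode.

Immediate causes of the mild acidosis episode: the progressive inflammation crisis, the hypoxia event.
Further upstream: the edema crisis, the acute ischemia event, the post-operative inflammation exacerbation.

the acute ischemia event, the edema crisis, the hypoxia event, the post-operative inflammation exacerbation, the progressive inflammation crisis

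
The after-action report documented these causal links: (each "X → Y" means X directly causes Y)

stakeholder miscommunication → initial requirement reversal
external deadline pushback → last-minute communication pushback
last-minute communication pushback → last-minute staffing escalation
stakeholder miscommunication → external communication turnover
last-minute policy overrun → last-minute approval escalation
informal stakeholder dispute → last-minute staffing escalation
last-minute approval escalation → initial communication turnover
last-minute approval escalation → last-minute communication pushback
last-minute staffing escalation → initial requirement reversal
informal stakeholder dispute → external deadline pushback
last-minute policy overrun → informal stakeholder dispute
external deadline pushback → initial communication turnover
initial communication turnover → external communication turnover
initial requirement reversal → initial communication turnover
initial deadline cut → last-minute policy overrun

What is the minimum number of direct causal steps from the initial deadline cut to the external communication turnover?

4

Shortest chain: the initial deadline cut → the last-minute policy overrun → the last-minute approval escalation → the initial communication turnover → the external communication turnover.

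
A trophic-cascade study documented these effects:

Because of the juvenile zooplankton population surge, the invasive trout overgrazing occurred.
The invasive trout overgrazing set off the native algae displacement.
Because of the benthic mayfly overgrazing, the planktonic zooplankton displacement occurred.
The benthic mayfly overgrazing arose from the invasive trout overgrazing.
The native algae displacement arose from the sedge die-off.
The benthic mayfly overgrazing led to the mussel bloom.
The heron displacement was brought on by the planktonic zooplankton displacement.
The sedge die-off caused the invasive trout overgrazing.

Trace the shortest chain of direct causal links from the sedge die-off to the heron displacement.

the sedge die-off → the invasive trout overgrazing → the benthic mayfly overgrazing → the planktonic zooplankton displacement → the heron displacement

the sedge die-off → the invasive trout overgrazing
the invasive trout overgrazing → the benthic mayfly overgrazing
the benthic mayfly overgrazing → the planktonic zooplankton displacement
the planktonic zooplankton displacement → the heron displacement
Length: 4 steps.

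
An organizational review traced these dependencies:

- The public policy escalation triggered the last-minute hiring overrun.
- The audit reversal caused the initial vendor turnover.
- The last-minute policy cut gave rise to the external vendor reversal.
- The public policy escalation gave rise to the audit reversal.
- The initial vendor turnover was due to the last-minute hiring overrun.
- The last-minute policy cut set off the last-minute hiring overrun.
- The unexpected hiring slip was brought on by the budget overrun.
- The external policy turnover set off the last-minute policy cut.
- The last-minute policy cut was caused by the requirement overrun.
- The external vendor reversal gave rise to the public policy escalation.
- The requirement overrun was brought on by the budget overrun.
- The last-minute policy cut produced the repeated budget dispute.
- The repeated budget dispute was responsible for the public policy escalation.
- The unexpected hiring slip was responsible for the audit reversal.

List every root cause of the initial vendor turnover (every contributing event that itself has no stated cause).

Tracing upstream from the initial vendor turnover: the initial vendor turnover ← the last-minute hiring overrun ← the last-minute policy cut ← the external policy turnover.
A separate upstream branch: the initial vendor turnover ← the audit reversal ← the unexpected hiring slip ← the budget overrun.
Each of those chain origins has no stated cause.

the budget overrun, the external policy turnover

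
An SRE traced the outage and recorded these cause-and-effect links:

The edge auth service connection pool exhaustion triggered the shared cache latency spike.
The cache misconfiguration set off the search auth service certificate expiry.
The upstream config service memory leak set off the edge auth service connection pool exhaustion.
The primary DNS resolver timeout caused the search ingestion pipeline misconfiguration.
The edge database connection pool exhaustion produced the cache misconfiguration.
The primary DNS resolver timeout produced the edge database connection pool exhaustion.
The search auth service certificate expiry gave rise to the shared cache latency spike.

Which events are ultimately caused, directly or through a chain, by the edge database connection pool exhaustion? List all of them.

Direct effects: the cache misconfiguration.
2 steps out: the search auth service certificate expiry.
3 steps out: the shared cache latency spike.
Not reachable from it: the primary DNS resolver timeout, the search ingestion pipeline misconfiguration, the upstream config service memory leak, the edge auth service connection pool exhaustion.

the cache misconfiguration, the search auth service certificate expiry, the shared cache latency spike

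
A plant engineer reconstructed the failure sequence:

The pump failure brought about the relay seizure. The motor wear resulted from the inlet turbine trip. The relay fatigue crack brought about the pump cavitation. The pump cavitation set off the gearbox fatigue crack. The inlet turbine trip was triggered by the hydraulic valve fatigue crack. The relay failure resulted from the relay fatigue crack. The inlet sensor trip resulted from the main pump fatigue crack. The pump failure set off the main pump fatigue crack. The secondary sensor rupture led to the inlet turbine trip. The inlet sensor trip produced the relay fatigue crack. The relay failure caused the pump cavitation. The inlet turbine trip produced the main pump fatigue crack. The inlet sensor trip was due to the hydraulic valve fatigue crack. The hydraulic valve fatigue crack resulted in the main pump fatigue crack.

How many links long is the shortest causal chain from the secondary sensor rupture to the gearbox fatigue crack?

6

Shortest chain: the secondary sensor rupture → the inlet turbine trip → the main pump fatigue crack → the inlet sensor trip → the relay fatigue crack → the pump cavitation → the gearbox fatigue crack.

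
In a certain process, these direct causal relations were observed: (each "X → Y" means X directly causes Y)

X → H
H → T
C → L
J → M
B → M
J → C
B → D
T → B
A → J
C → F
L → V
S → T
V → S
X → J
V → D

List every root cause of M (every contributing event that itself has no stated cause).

Tracing upstream from M: M ← J ← X.
A separate upstream branch: M ← J ← A.
Each of those chain origins has no stated cause.

A, X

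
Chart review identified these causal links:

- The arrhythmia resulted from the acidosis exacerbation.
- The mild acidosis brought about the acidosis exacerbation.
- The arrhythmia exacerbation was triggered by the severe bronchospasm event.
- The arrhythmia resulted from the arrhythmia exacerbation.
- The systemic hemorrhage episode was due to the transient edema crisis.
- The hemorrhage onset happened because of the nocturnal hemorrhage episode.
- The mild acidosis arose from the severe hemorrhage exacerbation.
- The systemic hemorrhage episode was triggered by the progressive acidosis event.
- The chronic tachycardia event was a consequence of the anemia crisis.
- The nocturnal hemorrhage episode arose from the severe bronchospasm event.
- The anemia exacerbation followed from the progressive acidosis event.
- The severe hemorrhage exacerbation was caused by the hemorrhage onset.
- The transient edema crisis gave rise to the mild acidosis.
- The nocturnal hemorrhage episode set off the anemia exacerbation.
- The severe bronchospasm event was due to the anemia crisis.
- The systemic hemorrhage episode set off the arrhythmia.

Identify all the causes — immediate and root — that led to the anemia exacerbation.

the anemia crisis, the nocturnal hemorrhage episode, the progressive acidosis event, the severe bronchospasm event

Immediate causes of the anemia exacerbation: the nocturnal hemorrhage episode, the progressive acidosis event.
Further upstream: the anemia crisis, the severe bronchospasm event.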